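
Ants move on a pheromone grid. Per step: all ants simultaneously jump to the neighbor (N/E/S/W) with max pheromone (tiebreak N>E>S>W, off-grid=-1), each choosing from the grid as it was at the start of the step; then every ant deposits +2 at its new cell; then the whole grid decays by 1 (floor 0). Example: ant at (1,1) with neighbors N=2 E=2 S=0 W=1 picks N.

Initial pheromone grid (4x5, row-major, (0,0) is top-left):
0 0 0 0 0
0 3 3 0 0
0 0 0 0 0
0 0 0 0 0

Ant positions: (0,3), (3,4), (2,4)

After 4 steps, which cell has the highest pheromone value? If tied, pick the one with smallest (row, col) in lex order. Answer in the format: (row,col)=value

Step 1: ant0:(0,3)->E->(0,4) | ant1:(3,4)->N->(2,4) | ant2:(2,4)->N->(1,4)
  grid max=2 at (1,1)
Step 2: ant0:(0,4)->S->(1,4) | ant1:(2,4)->N->(1,4) | ant2:(1,4)->N->(0,4)
  grid max=4 at (1,4)
Step 3: ant0:(1,4)->N->(0,4) | ant1:(1,4)->N->(0,4) | ant2:(0,4)->S->(1,4)
  grid max=5 at (0,4)
Step 4: ant0:(0,4)->S->(1,4) | ant1:(0,4)->S->(1,4) | ant2:(1,4)->N->(0,4)
  grid max=8 at (1,4)
Final grid:
  0 0 0 0 6
  0 0 0 0 8
  0 0 0 0 0
  0 0 0 0 0
Max pheromone 8 at (1,4)

Answer: (1,4)=8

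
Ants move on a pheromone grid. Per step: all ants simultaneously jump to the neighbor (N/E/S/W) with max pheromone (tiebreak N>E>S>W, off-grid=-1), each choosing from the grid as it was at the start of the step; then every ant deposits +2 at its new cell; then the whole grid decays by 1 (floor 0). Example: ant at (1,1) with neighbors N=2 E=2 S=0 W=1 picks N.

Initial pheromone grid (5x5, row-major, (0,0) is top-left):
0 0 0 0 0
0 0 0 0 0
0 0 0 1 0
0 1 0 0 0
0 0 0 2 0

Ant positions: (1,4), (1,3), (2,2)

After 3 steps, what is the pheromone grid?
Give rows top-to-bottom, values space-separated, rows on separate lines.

After step 1: ants at (0,4),(2,3),(2,3)
  0 0 0 0 1
  0 0 0 0 0
  0 0 0 4 0
  0 0 0 0 0
  0 0 0 1 0
After step 2: ants at (1,4),(1,3),(1,3)
  0 0 0 0 0
  0 0 0 3 1
  0 0 0 3 0
  0 0 0 0 0
  0 0 0 0 0
After step 3: ants at (1,3),(2,3),(2,3)
  0 0 0 0 0
  0 0 0 4 0
  0 0 0 6 0
  0 0 0 0 0
  0 0 0 0 0

0 0 0 0 0
0 0 0 4 0
0 0 0 6 0
0 0 0 0 0
0 0 0 0 0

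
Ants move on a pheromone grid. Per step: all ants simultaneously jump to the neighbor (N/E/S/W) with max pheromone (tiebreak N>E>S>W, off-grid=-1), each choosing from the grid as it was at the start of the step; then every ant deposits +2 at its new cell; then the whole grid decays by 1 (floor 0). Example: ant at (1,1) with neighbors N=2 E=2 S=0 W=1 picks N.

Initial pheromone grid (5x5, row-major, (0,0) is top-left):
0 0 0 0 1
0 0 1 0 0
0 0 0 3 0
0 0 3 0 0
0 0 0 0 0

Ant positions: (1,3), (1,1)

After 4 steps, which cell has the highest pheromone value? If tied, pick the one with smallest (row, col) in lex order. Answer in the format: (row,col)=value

Answer: (2,3)=3

Derivation:
Step 1: ant0:(1,3)->S->(2,3) | ant1:(1,1)->E->(1,2)
  grid max=4 at (2,3)
Step 2: ant0:(2,3)->N->(1,3) | ant1:(1,2)->N->(0,2)
  grid max=3 at (2,3)
Step 3: ant0:(1,3)->S->(2,3) | ant1:(0,2)->S->(1,2)
  grid max=4 at (2,3)
Step 4: ant0:(2,3)->N->(1,3) | ant1:(1,2)->N->(0,2)
  grid max=3 at (2,3)
Final grid:
  0 0 1 0 0
  0 0 1 1 0
  0 0 0 3 0
  0 0 0 0 0
  0 0 0 0 0
Max pheromone 3 at (2,3)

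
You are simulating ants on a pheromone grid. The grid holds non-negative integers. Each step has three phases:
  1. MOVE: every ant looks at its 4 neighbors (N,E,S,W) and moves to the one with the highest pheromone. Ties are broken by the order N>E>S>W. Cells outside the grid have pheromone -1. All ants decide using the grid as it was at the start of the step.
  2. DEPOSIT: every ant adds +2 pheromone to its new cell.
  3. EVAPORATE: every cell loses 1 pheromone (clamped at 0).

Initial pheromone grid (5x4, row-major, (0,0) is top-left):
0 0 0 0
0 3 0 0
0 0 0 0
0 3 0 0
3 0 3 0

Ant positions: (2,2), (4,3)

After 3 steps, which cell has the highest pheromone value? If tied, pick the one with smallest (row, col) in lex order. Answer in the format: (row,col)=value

Step 1: ant0:(2,2)->N->(1,2) | ant1:(4,3)->W->(4,2)
  grid max=4 at (4,2)
Step 2: ant0:(1,2)->W->(1,1) | ant1:(4,2)->N->(3,2)
  grid max=3 at (1,1)
Step 3: ant0:(1,1)->N->(0,1) | ant1:(3,2)->S->(4,2)
  grid max=4 at (4,2)
Final grid:
  0 1 0 0
  0 2 0 0
  0 0 0 0
  0 0 0 0
  0 0 4 0
Max pheromone 4 at (4,2)

Answer: (4,2)=4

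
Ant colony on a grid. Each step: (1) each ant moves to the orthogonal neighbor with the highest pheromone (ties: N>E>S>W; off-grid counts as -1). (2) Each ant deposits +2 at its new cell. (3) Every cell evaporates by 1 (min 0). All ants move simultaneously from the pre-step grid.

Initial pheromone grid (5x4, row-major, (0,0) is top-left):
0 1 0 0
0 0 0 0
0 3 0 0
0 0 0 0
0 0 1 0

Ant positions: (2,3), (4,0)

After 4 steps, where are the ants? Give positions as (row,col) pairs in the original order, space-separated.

Step 1: ant0:(2,3)->N->(1,3) | ant1:(4,0)->N->(3,0)
  grid max=2 at (2,1)
Step 2: ant0:(1,3)->N->(0,3) | ant1:(3,0)->N->(2,0)
  grid max=1 at (0,3)
Step 3: ant0:(0,3)->S->(1,3) | ant1:(2,0)->E->(2,1)
  grid max=2 at (2,1)
Step 4: ant0:(1,3)->N->(0,3) | ant1:(2,1)->N->(1,1)
  grid max=1 at (0,3)

(0,3) (1,1)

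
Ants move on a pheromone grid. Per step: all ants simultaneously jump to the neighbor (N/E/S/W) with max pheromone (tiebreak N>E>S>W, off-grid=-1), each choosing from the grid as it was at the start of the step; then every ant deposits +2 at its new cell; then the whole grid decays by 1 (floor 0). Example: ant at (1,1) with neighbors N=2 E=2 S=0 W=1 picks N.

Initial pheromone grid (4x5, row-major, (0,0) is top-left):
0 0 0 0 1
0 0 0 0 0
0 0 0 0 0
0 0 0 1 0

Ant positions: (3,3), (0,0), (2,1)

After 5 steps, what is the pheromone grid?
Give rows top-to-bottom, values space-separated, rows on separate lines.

After step 1: ants at (2,3),(0,1),(1,1)
  0 1 0 0 0
  0 1 0 0 0
  0 0 0 1 0
  0 0 0 0 0
After step 2: ants at (1,3),(1,1),(0,1)
  0 2 0 0 0
  0 2 0 1 0
  0 0 0 0 0
  0 0 0 0 0
After step 3: ants at (0,3),(0,1),(1,1)
  0 3 0 1 0
  0 3 0 0 0
  0 0 0 0 0
  0 0 0 0 0
After step 4: ants at (0,4),(1,1),(0,1)
  0 4 0 0 1
  0 4 0 0 0
  0 0 0 0 0
  0 0 0 0 0
After step 5: ants at (1,4),(0,1),(1,1)
  0 5 0 0 0
  0 5 0 0 1
  0 0 0 0 0
  0 0 0 0 0

0 5 0 0 0
0 5 0 0 1
0 0 0 0 0
0 0 0 0 0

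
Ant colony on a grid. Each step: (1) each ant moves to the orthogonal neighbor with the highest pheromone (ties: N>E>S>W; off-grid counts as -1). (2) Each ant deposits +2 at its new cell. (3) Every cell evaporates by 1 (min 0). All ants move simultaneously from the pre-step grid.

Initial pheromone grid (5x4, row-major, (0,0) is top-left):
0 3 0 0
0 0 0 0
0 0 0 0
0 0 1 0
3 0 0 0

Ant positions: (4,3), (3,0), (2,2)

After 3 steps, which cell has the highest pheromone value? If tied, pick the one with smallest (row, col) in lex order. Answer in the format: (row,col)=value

Step 1: ant0:(4,3)->N->(3,3) | ant1:(3,0)->S->(4,0) | ant2:(2,2)->S->(3,2)
  grid max=4 at (4,0)
Step 2: ant0:(3,3)->W->(3,2) | ant1:(4,0)->N->(3,0) | ant2:(3,2)->E->(3,3)
  grid max=3 at (3,2)
Step 3: ant0:(3,2)->E->(3,3) | ant1:(3,0)->S->(4,0) | ant2:(3,3)->W->(3,2)
  grid max=4 at (3,2)
Final grid:
  0 0 0 0
  0 0 0 0
  0 0 0 0
  0 0 4 3
  4 0 0 0
Max pheromone 4 at (3,2)

Answer: (3,2)=4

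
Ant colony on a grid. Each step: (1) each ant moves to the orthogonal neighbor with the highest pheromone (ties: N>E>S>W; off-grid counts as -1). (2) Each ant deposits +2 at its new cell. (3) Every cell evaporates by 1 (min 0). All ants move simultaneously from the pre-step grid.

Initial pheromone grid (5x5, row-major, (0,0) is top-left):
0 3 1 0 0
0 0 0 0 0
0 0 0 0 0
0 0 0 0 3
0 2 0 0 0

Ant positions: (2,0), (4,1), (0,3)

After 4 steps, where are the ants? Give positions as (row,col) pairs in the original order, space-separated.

Step 1: ant0:(2,0)->N->(1,0) | ant1:(4,1)->N->(3,1) | ant2:(0,3)->W->(0,2)
  grid max=2 at (0,1)
Step 2: ant0:(1,0)->N->(0,0) | ant1:(3,1)->S->(4,1) | ant2:(0,2)->W->(0,1)
  grid max=3 at (0,1)
Step 3: ant0:(0,0)->E->(0,1) | ant1:(4,1)->N->(3,1) | ant2:(0,1)->E->(0,2)
  grid max=4 at (0,1)
Step 4: ant0:(0,1)->E->(0,2) | ant1:(3,1)->S->(4,1) | ant2:(0,2)->W->(0,1)
  grid max=5 at (0,1)

(0,2) (4,1) (0,1)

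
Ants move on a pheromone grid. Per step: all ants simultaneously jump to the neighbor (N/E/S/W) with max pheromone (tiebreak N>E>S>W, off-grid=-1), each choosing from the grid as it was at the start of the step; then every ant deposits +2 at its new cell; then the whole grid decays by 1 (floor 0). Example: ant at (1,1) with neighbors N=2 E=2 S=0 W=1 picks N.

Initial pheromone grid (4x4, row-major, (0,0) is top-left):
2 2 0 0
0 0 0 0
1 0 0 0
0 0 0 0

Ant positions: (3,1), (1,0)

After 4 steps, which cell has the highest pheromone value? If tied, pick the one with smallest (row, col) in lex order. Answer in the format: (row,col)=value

Answer: (0,0)=4

Derivation:
Step 1: ant0:(3,1)->N->(2,1) | ant1:(1,0)->N->(0,0)
  grid max=3 at (0,0)
Step 2: ant0:(2,1)->N->(1,1) | ant1:(0,0)->E->(0,1)
  grid max=2 at (0,0)
Step 3: ant0:(1,1)->N->(0,1) | ant1:(0,1)->W->(0,0)
  grid max=3 at (0,0)
Step 4: ant0:(0,1)->W->(0,0) | ant1:(0,0)->E->(0,1)
  grid max=4 at (0,0)
Final grid:
  4 4 0 0
  0 0 0 0
  0 0 0 0
  0 0 0 0
Max pheromone 4 at (0,0)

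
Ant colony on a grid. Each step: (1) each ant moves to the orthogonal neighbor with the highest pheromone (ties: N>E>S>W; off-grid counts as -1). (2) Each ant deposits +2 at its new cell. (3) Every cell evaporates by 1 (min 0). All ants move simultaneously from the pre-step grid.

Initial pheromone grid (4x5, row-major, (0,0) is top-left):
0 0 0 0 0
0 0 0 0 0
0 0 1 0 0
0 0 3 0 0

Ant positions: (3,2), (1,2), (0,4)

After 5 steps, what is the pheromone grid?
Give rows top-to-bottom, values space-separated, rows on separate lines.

After step 1: ants at (2,2),(2,2),(1,4)
  0 0 0 0 0
  0 0 0 0 1
  0 0 4 0 0
  0 0 2 0 0
After step 2: ants at (3,2),(3,2),(0,4)
  0 0 0 0 1
  0 0 0 0 0
  0 0 3 0 0
  0 0 5 0 0
After step 3: ants at (2,2),(2,2),(1,4)
  0 0 0 0 0
  0 0 0 0 1
  0 0 6 0 0
  0 0 4 0 0
After step 4: ants at (3,2),(3,2),(0,4)
  0 0 0 0 1
  0 0 0 0 0
  0 0 5 0 0
  0 0 7 0 0
After step 5: ants at (2,2),(2,2),(1,4)
  0 0 0 0 0
  0 0 0 0 1
  0 0 8 0 0
  0 0 6 0 0

0 0 0 0 0
0 0 0 0 1
0 0 8 0 0
0 0 6 0 0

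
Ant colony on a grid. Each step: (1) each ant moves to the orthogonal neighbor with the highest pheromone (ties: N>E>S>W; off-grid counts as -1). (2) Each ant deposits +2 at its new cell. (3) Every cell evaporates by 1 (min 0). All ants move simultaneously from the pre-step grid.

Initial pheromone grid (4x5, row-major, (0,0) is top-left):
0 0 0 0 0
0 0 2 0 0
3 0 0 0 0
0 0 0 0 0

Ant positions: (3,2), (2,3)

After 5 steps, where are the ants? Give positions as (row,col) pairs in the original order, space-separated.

Step 1: ant0:(3,2)->N->(2,2) | ant1:(2,3)->N->(1,3)
  grid max=2 at (2,0)
Step 2: ant0:(2,2)->N->(1,2) | ant1:(1,3)->W->(1,2)
  grid max=4 at (1,2)
Step 3: ant0:(1,2)->N->(0,2) | ant1:(1,2)->N->(0,2)
  grid max=3 at (0,2)
Step 4: ant0:(0,2)->S->(1,2) | ant1:(0,2)->S->(1,2)
  grid max=6 at (1,2)
Step 5: ant0:(1,2)->N->(0,2) | ant1:(1,2)->N->(0,2)
  grid max=5 at (0,2)

(0,2) (0,2)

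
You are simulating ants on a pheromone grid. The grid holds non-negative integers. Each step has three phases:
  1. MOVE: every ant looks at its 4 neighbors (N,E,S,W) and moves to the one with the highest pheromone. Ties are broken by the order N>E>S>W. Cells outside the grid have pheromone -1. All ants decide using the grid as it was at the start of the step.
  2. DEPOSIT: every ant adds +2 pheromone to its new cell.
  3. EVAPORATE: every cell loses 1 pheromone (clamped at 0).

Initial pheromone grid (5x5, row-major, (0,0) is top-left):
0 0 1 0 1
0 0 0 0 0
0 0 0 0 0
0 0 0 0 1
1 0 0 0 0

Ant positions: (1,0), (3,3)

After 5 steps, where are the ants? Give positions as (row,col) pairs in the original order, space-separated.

Step 1: ant0:(1,0)->N->(0,0) | ant1:(3,3)->E->(3,4)
  grid max=2 at (3,4)
Step 2: ant0:(0,0)->E->(0,1) | ant1:(3,4)->N->(2,4)
  grid max=1 at (0,1)
Step 3: ant0:(0,1)->E->(0,2) | ant1:(2,4)->S->(3,4)
  grid max=2 at (3,4)
Step 4: ant0:(0,2)->E->(0,3) | ant1:(3,4)->N->(2,4)
  grid max=1 at (0,3)
Step 5: ant0:(0,3)->E->(0,4) | ant1:(2,4)->S->(3,4)
  grid max=2 at (3,4)

(0,4) (3,4)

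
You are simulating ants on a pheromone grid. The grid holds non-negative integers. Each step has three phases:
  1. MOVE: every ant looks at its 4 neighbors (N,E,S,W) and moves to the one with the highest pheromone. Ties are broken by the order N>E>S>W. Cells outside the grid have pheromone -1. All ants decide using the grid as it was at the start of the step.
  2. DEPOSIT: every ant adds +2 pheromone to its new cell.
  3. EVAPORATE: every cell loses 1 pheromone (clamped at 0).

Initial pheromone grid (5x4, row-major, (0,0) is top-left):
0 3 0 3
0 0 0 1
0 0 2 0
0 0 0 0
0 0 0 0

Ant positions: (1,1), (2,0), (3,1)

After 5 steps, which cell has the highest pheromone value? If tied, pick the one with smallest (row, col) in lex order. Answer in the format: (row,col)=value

Step 1: ant0:(1,1)->N->(0,1) | ant1:(2,0)->N->(1,0) | ant2:(3,1)->N->(2,1)
  grid max=4 at (0,1)
Step 2: ant0:(0,1)->E->(0,2) | ant1:(1,0)->N->(0,0) | ant2:(2,1)->E->(2,2)
  grid max=3 at (0,1)
Step 3: ant0:(0,2)->W->(0,1) | ant1:(0,0)->E->(0,1) | ant2:(2,2)->N->(1,2)
  grid max=6 at (0,1)
Step 4: ant0:(0,1)->E->(0,2) | ant1:(0,1)->E->(0,2) | ant2:(1,2)->S->(2,2)
  grid max=5 at (0,1)
Step 5: ant0:(0,2)->W->(0,1) | ant1:(0,2)->W->(0,1) | ant2:(2,2)->N->(1,2)
  grid max=8 at (0,1)
Final grid:
  0 8 2 0
  0 0 1 0
  0 0 1 0
  0 0 0 0
  0 0 0 0
Max pheromone 8 at (0,1)

Answer: (0,1)=8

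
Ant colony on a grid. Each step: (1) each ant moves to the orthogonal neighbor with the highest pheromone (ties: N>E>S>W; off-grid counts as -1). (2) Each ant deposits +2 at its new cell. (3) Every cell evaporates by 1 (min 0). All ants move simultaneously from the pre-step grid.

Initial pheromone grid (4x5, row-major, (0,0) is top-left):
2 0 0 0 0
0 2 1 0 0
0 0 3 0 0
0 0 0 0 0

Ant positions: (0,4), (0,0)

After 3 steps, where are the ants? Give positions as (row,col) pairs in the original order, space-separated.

Step 1: ant0:(0,4)->S->(1,4) | ant1:(0,0)->E->(0,1)
  grid max=2 at (2,2)
Step 2: ant0:(1,4)->N->(0,4) | ant1:(0,1)->S->(1,1)
  grid max=2 at (1,1)
Step 3: ant0:(0,4)->S->(1,4) | ant1:(1,1)->N->(0,1)
  grid max=1 at (0,1)

(1,4) (0,1)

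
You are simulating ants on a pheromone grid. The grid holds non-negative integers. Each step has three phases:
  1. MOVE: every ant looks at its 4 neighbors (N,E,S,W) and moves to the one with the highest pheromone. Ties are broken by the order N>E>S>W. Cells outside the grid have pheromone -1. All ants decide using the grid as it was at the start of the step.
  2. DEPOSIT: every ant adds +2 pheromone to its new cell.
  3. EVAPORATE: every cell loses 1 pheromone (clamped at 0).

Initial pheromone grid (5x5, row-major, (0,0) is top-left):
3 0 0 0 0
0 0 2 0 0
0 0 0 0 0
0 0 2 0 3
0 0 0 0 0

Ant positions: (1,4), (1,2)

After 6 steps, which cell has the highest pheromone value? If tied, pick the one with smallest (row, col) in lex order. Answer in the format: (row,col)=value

Step 1: ant0:(1,4)->N->(0,4) | ant1:(1,2)->N->(0,2)
  grid max=2 at (0,0)
Step 2: ant0:(0,4)->S->(1,4) | ant1:(0,2)->S->(1,2)
  grid max=2 at (1,2)
Step 3: ant0:(1,4)->N->(0,4) | ant1:(1,2)->N->(0,2)
  grid max=1 at (0,2)
Step 4: ant0:(0,4)->S->(1,4) | ant1:(0,2)->S->(1,2)
  grid max=2 at (1,2)
Step 5: ant0:(1,4)->N->(0,4) | ant1:(1,2)->N->(0,2)
  grid max=1 at (0,2)
Step 6: ant0:(0,4)->S->(1,4) | ant1:(0,2)->S->(1,2)
  grid max=2 at (1,2)
Final grid:
  0 0 0 0 0
  0 0 2 0 1
  0 0 0 0 0
  0 0 0 0 0
  0 0 0 0 0
Max pheromone 2 at (1,2)

Answer: (1,2)=2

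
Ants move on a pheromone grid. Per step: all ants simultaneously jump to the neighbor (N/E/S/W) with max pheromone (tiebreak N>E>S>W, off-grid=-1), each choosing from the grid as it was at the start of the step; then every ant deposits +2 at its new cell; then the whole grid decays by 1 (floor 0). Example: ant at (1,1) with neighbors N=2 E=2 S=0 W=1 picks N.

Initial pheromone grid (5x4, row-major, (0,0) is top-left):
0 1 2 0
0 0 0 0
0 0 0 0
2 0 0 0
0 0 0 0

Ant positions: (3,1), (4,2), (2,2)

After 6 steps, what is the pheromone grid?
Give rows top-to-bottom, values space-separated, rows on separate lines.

After step 1: ants at (3,0),(3,2),(1,2)
  0 0 1 0
  0 0 1 0
  0 0 0 0
  3 0 1 0
  0 0 0 0
After step 2: ants at (2,0),(2,2),(0,2)
  0 0 2 0
  0 0 0 0
  1 0 1 0
  2 0 0 0
  0 0 0 0
After step 3: ants at (3,0),(1,2),(0,3)
  0 0 1 1
  0 0 1 0
  0 0 0 0
  3 0 0 0
  0 0 0 0
After step 4: ants at (2,0),(0,2),(0,2)
  0 0 4 0
  0 0 0 0
  1 0 0 0
  2 0 0 0
  0 0 0 0
After step 5: ants at (3,0),(0,3),(0,3)
  0 0 3 3
  0 0 0 0
  0 0 0 0
  3 0 0 0
  0 0 0 0
After step 6: ants at (2,0),(0,2),(0,2)
  0 0 6 2
  0 0 0 0
  1 0 0 0
  2 0 0 0
  0 0 0 0

0 0 6 2
0 0 0 0
1 0 0 0
2 0 0 0
0 0 0 0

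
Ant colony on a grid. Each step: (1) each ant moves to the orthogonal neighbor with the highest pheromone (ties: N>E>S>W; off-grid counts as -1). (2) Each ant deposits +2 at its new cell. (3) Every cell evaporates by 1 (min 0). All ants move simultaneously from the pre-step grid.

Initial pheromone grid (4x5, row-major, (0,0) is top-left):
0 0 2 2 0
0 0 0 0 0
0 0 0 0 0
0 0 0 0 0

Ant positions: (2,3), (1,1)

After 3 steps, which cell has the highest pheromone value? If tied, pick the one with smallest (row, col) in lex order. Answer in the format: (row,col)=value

Answer: (0,2)=3

Derivation:
Step 1: ant0:(2,3)->N->(1,3) | ant1:(1,1)->N->(0,1)
  grid max=1 at (0,1)
Step 2: ant0:(1,3)->N->(0,3) | ant1:(0,1)->E->(0,2)
  grid max=2 at (0,2)
Step 3: ant0:(0,3)->W->(0,2) | ant1:(0,2)->E->(0,3)
  grid max=3 at (0,2)
Final grid:
  0 0 3 3 0
  0 0 0 0 0
  0 0 0 0 0
  0 0 0 0 0
Max pheromone 3 at (0,2)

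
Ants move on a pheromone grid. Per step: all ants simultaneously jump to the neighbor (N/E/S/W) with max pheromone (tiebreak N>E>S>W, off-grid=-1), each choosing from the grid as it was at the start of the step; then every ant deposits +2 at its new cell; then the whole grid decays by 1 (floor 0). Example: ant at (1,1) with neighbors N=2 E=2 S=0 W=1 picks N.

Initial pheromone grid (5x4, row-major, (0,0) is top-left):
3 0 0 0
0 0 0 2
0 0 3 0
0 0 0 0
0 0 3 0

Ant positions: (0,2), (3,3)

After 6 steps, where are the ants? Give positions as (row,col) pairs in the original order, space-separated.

Step 1: ant0:(0,2)->E->(0,3) | ant1:(3,3)->N->(2,3)
  grid max=2 at (0,0)
Step 2: ant0:(0,3)->S->(1,3) | ant1:(2,3)->W->(2,2)
  grid max=3 at (2,2)
Step 3: ant0:(1,3)->N->(0,3) | ant1:(2,2)->N->(1,2)
  grid max=2 at (2,2)
Step 4: ant0:(0,3)->S->(1,3) | ant1:(1,2)->S->(2,2)
  grid max=3 at (2,2)
Step 5: ant0:(1,3)->N->(0,3) | ant1:(2,2)->N->(1,2)
  grid max=2 at (2,2)
Step 6: ant0:(0,3)->S->(1,3) | ant1:(1,2)->S->(2,2)
  grid max=3 at (2,2)

(1,3) (2,2)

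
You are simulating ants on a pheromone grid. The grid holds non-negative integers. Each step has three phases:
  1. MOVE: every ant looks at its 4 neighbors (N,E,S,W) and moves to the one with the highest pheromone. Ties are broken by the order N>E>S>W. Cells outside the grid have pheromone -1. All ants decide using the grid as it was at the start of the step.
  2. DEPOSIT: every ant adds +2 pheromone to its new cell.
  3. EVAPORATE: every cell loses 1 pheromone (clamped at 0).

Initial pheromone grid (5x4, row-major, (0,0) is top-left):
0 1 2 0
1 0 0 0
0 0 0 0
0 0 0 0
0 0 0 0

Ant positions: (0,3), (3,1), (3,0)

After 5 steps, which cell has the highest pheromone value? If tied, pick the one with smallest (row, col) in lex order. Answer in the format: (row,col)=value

Answer: (2,0)=5

Derivation:
Step 1: ant0:(0,3)->W->(0,2) | ant1:(3,1)->N->(2,1) | ant2:(3,0)->N->(2,0)
  grid max=3 at (0,2)
Step 2: ant0:(0,2)->E->(0,3) | ant1:(2,1)->W->(2,0) | ant2:(2,0)->E->(2,1)
  grid max=2 at (0,2)
Step 3: ant0:(0,3)->W->(0,2) | ant1:(2,0)->E->(2,1) | ant2:(2,1)->W->(2,0)
  grid max=3 at (0,2)
Step 4: ant0:(0,2)->E->(0,3) | ant1:(2,1)->W->(2,0) | ant2:(2,0)->E->(2,1)
  grid max=4 at (2,0)
Step 5: ant0:(0,3)->W->(0,2) | ant1:(2,0)->E->(2,1) | ant2:(2,1)->W->(2,0)
  grid max=5 at (2,0)
Final grid:
  0 0 3 0
  0 0 0 0
  5 5 0 0
  0 0 0 0
  0 0 0 0
Max pheromone 5 at (2,0)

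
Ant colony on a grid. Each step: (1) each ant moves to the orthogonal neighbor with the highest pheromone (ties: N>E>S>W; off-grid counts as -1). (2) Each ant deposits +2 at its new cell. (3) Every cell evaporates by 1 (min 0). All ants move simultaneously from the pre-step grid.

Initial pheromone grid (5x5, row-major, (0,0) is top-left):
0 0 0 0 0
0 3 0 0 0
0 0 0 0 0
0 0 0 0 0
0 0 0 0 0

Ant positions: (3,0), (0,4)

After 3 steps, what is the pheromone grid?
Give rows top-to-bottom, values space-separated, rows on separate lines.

After step 1: ants at (2,0),(1,4)
  0 0 0 0 0
  0 2 0 0 1
  1 0 0 0 0
  0 0 0 0 0
  0 0 0 0 0
After step 2: ants at (1,0),(0,4)
  0 0 0 0 1
  1 1 0 0 0
  0 0 0 0 0
  0 0 0 0 0
  0 0 0 0 0
After step 3: ants at (1,1),(1,4)
  0 0 0 0 0
  0 2 0 0 1
  0 0 0 0 0
  0 0 0 0 0
  0 0 0 0 0

0 0 0 0 0
0 2 0 0 1
0 0 0 0 0
0 0 0 0 0
0 0 0 0 0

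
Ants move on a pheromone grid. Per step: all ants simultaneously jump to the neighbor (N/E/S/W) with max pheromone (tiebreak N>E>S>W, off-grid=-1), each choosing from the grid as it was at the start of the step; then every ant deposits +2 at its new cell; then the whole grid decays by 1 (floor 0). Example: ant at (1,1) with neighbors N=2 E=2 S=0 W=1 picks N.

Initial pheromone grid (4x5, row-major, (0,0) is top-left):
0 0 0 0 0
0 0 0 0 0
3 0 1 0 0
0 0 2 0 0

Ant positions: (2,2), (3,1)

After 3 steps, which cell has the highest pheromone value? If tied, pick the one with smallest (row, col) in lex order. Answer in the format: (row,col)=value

Step 1: ant0:(2,2)->S->(3,2) | ant1:(3,1)->E->(3,2)
  grid max=5 at (3,2)
Step 2: ant0:(3,2)->N->(2,2) | ant1:(3,2)->N->(2,2)
  grid max=4 at (3,2)
Step 3: ant0:(2,2)->S->(3,2) | ant1:(2,2)->S->(3,2)
  grid max=7 at (3,2)
Final grid:
  0 0 0 0 0
  0 0 0 0 0
  0 0 2 0 0
  0 0 7 0 0
Max pheromone 7 at (3,2)

Answer: (3,2)=7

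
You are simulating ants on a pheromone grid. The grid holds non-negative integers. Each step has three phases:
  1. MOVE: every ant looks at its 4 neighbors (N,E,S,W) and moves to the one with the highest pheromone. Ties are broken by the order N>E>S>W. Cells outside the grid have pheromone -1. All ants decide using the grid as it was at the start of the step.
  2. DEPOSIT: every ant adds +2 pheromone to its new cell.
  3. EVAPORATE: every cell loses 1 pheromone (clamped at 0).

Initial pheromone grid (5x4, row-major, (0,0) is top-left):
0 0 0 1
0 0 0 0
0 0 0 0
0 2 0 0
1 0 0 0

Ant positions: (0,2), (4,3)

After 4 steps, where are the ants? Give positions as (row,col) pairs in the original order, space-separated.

Step 1: ant0:(0,2)->E->(0,3) | ant1:(4,3)->N->(3,3)
  grid max=2 at (0,3)
Step 2: ant0:(0,3)->S->(1,3) | ant1:(3,3)->N->(2,3)
  grid max=1 at (0,3)
Step 3: ant0:(1,3)->N->(0,3) | ant1:(2,3)->N->(1,3)
  grid max=2 at (0,3)
Step 4: ant0:(0,3)->S->(1,3) | ant1:(1,3)->N->(0,3)
  grid max=3 at (0,3)

(1,3) (0,3)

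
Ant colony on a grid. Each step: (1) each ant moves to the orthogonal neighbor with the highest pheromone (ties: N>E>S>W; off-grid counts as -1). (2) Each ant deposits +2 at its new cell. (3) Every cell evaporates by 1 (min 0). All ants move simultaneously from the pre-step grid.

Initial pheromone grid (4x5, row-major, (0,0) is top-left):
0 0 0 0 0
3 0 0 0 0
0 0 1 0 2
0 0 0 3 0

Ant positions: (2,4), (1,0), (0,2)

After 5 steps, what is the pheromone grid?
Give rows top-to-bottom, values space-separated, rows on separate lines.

After step 1: ants at (1,4),(0,0),(0,3)
  1 0 0 1 0
  2 0 0 0 1
  0 0 0 0 1
  0 0 0 2 0
After step 2: ants at (2,4),(1,0),(0,4)
  0 0 0 0 1
  3 0 0 0 0
  0 0 0 0 2
  0 0 0 1 0
After step 3: ants at (1,4),(0,0),(1,4)
  1 0 0 0 0
  2 0 0 0 3
  0 0 0 0 1
  0 0 0 0 0
After step 4: ants at (2,4),(1,0),(2,4)
  0 0 0 0 0
  3 0 0 0 2
  0 0 0 0 4
  0 0 0 0 0
After step 5: ants at (1,4),(0,0),(1,4)
  1 0 0 0 0
  2 0 0 0 5
  0 0 0 0 3
  0 0 0 0 0

1 0 0 0 0
2 0 0 0 5
0 0 0 0 3
0 0 0 0 0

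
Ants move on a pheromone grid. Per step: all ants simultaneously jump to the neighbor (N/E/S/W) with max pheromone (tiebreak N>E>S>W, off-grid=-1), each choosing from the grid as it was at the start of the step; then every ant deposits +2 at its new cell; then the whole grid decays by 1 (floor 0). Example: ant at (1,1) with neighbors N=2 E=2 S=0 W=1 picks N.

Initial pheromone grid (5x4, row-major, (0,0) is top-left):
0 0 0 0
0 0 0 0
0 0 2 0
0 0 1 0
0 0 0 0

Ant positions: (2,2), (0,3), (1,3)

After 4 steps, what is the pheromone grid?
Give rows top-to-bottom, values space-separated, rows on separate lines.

After step 1: ants at (3,2),(1,3),(0,3)
  0 0 0 1
  0 0 0 1
  0 0 1 0
  0 0 2 0
  0 0 0 0
After step 2: ants at (2,2),(0,3),(1,3)
  0 0 0 2
  0 0 0 2
  0 0 2 0
  0 0 1 0
  0 0 0 0
After step 3: ants at (3,2),(1,3),(0,3)
  0 0 0 3
  0 0 0 3
  0 0 1 0
  0 0 2 0
  0 0 0 0
After step 4: ants at (2,2),(0,3),(1,3)
  0 0 0 4
  0 0 0 4
  0 0 2 0
  0 0 1 0
  0 0 0 0

0 0 0 4
0 0 0 4
0 0 2 0
0 0 1 0
0 0 0 0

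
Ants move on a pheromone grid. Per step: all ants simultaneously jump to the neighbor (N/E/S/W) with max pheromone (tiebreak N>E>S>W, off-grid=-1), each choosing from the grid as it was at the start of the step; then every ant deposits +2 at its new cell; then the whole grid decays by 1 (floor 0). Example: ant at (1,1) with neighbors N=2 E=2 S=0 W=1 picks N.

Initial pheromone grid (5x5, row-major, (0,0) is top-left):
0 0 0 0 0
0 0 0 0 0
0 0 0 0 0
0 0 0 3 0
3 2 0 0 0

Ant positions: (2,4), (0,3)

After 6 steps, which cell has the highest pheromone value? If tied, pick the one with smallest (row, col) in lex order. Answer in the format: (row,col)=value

Answer: (0,4)=6

Derivation:
Step 1: ant0:(2,4)->N->(1,4) | ant1:(0,3)->E->(0,4)
  grid max=2 at (3,3)
Step 2: ant0:(1,4)->N->(0,4) | ant1:(0,4)->S->(1,4)
  grid max=2 at (0,4)
Step 3: ant0:(0,4)->S->(1,4) | ant1:(1,4)->N->(0,4)
  grid max=3 at (0,4)
Step 4: ant0:(1,4)->N->(0,4) | ant1:(0,4)->S->(1,4)
  grid max=4 at (0,4)
Step 5: ant0:(0,4)->S->(1,4) | ant1:(1,4)->N->(0,4)
  grid max=5 at (0,4)
Step 6: ant0:(1,4)->N->(0,4) | ant1:(0,4)->S->(1,4)
  grid max=6 at (0,4)
Final grid:
  0 0 0 0 6
  0 0 0 0 6
  0 0 0 0 0
  0 0 0 0 0
  0 0 0 0 0
Max pheromone 6 at (0,4)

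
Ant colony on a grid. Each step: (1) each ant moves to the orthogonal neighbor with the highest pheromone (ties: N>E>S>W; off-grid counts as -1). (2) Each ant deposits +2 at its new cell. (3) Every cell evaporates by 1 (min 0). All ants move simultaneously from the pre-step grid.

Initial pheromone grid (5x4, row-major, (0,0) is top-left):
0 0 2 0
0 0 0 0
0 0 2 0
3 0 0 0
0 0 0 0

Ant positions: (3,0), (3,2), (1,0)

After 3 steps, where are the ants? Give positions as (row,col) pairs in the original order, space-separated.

Step 1: ant0:(3,0)->N->(2,0) | ant1:(3,2)->N->(2,2) | ant2:(1,0)->N->(0,0)
  grid max=3 at (2,2)
Step 2: ant0:(2,0)->S->(3,0) | ant1:(2,2)->N->(1,2) | ant2:(0,0)->E->(0,1)
  grid max=3 at (3,0)
Step 3: ant0:(3,0)->N->(2,0) | ant1:(1,2)->S->(2,2) | ant2:(0,1)->E->(0,2)
  grid max=3 at (2,2)

(2,0) (2,2) (0,2)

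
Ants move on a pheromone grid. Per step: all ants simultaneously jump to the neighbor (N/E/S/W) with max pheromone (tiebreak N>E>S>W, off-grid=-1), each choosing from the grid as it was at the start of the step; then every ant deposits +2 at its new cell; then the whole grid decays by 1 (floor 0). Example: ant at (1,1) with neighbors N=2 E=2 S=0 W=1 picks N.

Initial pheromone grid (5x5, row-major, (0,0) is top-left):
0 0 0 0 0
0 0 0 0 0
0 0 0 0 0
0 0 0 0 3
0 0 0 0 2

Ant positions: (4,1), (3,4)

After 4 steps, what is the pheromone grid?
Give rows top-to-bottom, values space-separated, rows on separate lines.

After step 1: ants at (3,1),(4,4)
  0 0 0 0 0
  0 0 0 0 0
  0 0 0 0 0
  0 1 0 0 2
  0 0 0 0 3
After step 2: ants at (2,1),(3,4)
  0 0 0 0 0
  0 0 0 0 0
  0 1 0 0 0
  0 0 0 0 3
  0 0 0 0 2
After step 3: ants at (1,1),(4,4)
  0 0 0 0 0
  0 1 0 0 0
  0 0 0 0 0
  0 0 0 0 2
  0 0 0 0 3
After step 4: ants at (0,1),(3,4)
  0 1 0 0 0
  0 0 0 0 0
  0 0 0 0 0
  0 0 0 0 3
  0 0 0 0 2

0 1 0 0 0
0 0 0 0 0
0 0 0 0 0
0 0 0 0 3
0 0 0 0 2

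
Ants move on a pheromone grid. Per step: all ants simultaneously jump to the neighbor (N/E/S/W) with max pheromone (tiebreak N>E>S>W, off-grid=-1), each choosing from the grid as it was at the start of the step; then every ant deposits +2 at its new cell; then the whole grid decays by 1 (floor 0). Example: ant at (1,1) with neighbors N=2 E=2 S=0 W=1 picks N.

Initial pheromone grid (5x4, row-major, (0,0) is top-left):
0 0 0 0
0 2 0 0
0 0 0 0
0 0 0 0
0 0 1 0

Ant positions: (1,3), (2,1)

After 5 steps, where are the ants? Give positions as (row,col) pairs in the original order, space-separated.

Step 1: ant0:(1,3)->N->(0,3) | ant1:(2,1)->N->(1,1)
  grid max=3 at (1,1)
Step 2: ant0:(0,3)->S->(1,3) | ant1:(1,1)->N->(0,1)
  grid max=2 at (1,1)
Step 3: ant0:(1,3)->N->(0,3) | ant1:(0,1)->S->(1,1)
  grid max=3 at (1,1)
Step 4: ant0:(0,3)->S->(1,3) | ant1:(1,1)->N->(0,1)
  grid max=2 at (1,1)
Step 5: ant0:(1,3)->N->(0,3) | ant1:(0,1)->S->(1,1)
  grid max=3 at (1,1)

(0,3) (1,1)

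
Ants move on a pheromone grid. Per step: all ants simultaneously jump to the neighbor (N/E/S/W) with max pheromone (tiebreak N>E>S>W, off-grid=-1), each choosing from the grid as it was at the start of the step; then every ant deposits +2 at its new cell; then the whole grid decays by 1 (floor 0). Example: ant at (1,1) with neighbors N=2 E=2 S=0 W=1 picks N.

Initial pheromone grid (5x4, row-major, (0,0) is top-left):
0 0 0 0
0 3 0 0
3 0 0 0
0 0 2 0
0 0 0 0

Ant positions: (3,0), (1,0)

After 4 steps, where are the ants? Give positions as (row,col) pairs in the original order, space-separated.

Step 1: ant0:(3,0)->N->(2,0) | ant1:(1,0)->E->(1,1)
  grid max=4 at (1,1)
Step 2: ant0:(2,0)->N->(1,0) | ant1:(1,1)->N->(0,1)
  grid max=3 at (1,1)
Step 3: ant0:(1,0)->E->(1,1) | ant1:(0,1)->S->(1,1)
  grid max=6 at (1,1)
Step 4: ant0:(1,1)->N->(0,1) | ant1:(1,1)->N->(0,1)
  grid max=5 at (1,1)

(0,1) (0,1)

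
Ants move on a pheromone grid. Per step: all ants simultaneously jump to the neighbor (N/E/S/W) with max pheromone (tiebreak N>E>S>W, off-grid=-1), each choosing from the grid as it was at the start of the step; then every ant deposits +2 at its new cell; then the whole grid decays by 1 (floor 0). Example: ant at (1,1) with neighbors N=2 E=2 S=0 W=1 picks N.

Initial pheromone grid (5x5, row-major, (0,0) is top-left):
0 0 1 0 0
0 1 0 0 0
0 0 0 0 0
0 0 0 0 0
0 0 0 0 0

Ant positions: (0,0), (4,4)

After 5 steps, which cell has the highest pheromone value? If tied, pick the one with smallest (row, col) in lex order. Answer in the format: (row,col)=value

Step 1: ant0:(0,0)->E->(0,1) | ant1:(4,4)->N->(3,4)
  grid max=1 at (0,1)
Step 2: ant0:(0,1)->E->(0,2) | ant1:(3,4)->N->(2,4)
  grid max=1 at (0,2)
Step 3: ant0:(0,2)->E->(0,3) | ant1:(2,4)->N->(1,4)
  grid max=1 at (0,3)
Step 4: ant0:(0,3)->E->(0,4) | ant1:(1,4)->N->(0,4)
  grid max=3 at (0,4)
Step 5: ant0:(0,4)->S->(1,4) | ant1:(0,4)->S->(1,4)
  grid max=3 at (1,4)
Final grid:
  0 0 0 0 2
  0 0 0 0 3
  0 0 0 0 0
  0 0 0 0 0
  0 0 0 0 0
Max pheromone 3 at (1,4)

Answer: (1,4)=3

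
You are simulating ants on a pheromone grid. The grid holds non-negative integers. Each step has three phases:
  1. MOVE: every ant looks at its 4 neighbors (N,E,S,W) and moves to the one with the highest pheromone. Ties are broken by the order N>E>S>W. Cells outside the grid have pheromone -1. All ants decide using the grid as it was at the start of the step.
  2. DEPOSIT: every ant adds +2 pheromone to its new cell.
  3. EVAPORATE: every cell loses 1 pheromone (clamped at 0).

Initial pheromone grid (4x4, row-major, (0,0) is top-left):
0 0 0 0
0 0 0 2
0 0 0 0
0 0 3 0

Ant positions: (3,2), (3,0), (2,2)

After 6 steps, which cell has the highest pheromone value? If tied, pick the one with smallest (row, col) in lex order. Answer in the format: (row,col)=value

Step 1: ant0:(3,2)->N->(2,2) | ant1:(3,0)->N->(2,0) | ant2:(2,2)->S->(3,2)
  grid max=4 at (3,2)
Step 2: ant0:(2,2)->S->(3,2) | ant1:(2,0)->N->(1,0) | ant2:(3,2)->N->(2,2)
  grid max=5 at (3,2)
Step 3: ant0:(3,2)->N->(2,2) | ant1:(1,0)->N->(0,0) | ant2:(2,2)->S->(3,2)
  grid max=6 at (3,2)
Step 4: ant0:(2,2)->S->(3,2) | ant1:(0,0)->E->(0,1) | ant2:(3,2)->N->(2,2)
  grid max=7 at (3,2)
Step 5: ant0:(3,2)->N->(2,2) | ant1:(0,1)->E->(0,2) | ant2:(2,2)->S->(3,2)
  grid max=8 at (3,2)
Step 6: ant0:(2,2)->S->(3,2) | ant1:(0,2)->E->(0,3) | ant2:(3,2)->N->(2,2)
  grid max=9 at (3,2)
Final grid:
  0 0 0 1
  0 0 0 0
  0 0 6 0
  0 0 9 0
Max pheromone 9 at (3,2)

Answer: (3,2)=9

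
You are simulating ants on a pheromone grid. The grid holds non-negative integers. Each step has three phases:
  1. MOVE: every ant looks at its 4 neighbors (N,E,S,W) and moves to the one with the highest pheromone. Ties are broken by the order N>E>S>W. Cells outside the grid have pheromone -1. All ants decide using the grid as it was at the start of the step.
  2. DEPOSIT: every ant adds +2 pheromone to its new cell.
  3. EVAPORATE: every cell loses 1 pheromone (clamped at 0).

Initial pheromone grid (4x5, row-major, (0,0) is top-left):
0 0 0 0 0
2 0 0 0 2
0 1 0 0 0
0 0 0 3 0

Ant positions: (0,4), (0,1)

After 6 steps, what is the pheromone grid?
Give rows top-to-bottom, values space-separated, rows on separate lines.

After step 1: ants at (1,4),(0,2)
  0 0 1 0 0
  1 0 0 0 3
  0 0 0 0 0
  0 0 0 2 0
After step 2: ants at (0,4),(0,3)
  0 0 0 1 1
  0 0 0 0 2
  0 0 0 0 0
  0 0 0 1 0
After step 3: ants at (1,4),(0,4)
  0 0 0 0 2
  0 0 0 0 3
  0 0 0 0 0
  0 0 0 0 0
After step 4: ants at (0,4),(1,4)
  0 0 0 0 3
  0 0 0 0 4
  0 0 0 0 0
  0 0 0 0 0
After step 5: ants at (1,4),(0,4)
  0 0 0 0 4
  0 0 0 0 5
  0 0 0 0 0
  0 0 0 0 0
After step 6: ants at (0,4),(1,4)
  0 0 0 0 5
  0 0 0 0 6
  0 0 0 0 0
  0 0 0 0 0

0 0 0 0 5
0 0 0 0 6
0 0 0 0 0
0 0 0 0 0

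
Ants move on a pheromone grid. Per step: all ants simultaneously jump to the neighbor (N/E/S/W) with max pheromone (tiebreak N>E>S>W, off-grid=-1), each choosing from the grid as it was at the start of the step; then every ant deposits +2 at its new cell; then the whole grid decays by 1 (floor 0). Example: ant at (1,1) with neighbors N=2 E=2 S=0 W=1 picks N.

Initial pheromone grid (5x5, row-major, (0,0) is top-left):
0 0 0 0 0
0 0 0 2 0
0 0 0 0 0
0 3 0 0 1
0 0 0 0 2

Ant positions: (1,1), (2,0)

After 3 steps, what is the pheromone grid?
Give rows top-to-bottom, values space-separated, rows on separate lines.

After step 1: ants at (0,1),(1,0)
  0 1 0 0 0
  1 0 0 1 0
  0 0 0 0 0
  0 2 0 0 0
  0 0 0 0 1
After step 2: ants at (0,2),(0,0)
  1 0 1 0 0
  0 0 0 0 0
  0 0 0 0 0
  0 1 0 0 0
  0 0 0 0 0
After step 3: ants at (0,3),(0,1)
  0 1 0 1 0
  0 0 0 0 0
  0 0 0 0 0
  0 0 0 0 0
  0 0 0 0 0

0 1 0 1 0
0 0 0 0 0
0 0 0 0 0
0 0 0 0 0
0 0 0 0 0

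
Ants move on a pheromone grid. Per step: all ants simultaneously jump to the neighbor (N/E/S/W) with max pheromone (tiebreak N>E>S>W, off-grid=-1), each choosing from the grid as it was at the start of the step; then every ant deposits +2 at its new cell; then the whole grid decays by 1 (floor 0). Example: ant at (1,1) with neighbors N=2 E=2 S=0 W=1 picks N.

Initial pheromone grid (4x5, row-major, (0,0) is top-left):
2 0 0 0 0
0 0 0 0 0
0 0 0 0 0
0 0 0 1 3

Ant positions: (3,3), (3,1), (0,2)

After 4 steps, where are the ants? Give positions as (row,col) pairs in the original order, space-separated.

Step 1: ant0:(3,3)->E->(3,4) | ant1:(3,1)->N->(2,1) | ant2:(0,2)->E->(0,3)
  grid max=4 at (3,4)
Step 2: ant0:(3,4)->N->(2,4) | ant1:(2,1)->N->(1,1) | ant2:(0,3)->E->(0,4)
  grid max=3 at (3,4)
Step 3: ant0:(2,4)->S->(3,4) | ant1:(1,1)->N->(0,1) | ant2:(0,4)->S->(1,4)
  grid max=4 at (3,4)
Step 4: ant0:(3,4)->N->(2,4) | ant1:(0,1)->E->(0,2) | ant2:(1,4)->N->(0,4)
  grid max=3 at (3,4)

(2,4) (0,2) (0,4)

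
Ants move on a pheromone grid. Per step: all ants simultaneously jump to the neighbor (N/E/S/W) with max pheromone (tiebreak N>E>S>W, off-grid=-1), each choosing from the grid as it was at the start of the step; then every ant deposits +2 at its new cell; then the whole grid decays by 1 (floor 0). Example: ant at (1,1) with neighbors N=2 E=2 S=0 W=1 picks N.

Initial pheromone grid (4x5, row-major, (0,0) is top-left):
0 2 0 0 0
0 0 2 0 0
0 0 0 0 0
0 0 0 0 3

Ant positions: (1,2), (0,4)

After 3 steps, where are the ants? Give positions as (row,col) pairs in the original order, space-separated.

Step 1: ant0:(1,2)->N->(0,2) | ant1:(0,4)->S->(1,4)
  grid max=2 at (3,4)
Step 2: ant0:(0,2)->S->(1,2) | ant1:(1,4)->N->(0,4)
  grid max=2 at (1,2)
Step 3: ant0:(1,2)->N->(0,2) | ant1:(0,4)->S->(1,4)
  grid max=1 at (0,2)

(0,2) (1,4)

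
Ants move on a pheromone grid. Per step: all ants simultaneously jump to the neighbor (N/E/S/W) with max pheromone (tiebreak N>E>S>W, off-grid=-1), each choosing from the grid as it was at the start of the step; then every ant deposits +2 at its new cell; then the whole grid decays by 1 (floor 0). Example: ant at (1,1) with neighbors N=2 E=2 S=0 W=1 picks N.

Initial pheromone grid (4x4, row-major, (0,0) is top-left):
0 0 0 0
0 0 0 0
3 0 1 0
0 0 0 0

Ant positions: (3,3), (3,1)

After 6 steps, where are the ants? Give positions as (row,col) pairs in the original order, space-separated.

Step 1: ant0:(3,3)->N->(2,3) | ant1:(3,1)->N->(2,1)
  grid max=2 at (2,0)
Step 2: ant0:(2,3)->N->(1,3) | ant1:(2,1)->W->(2,0)
  grid max=3 at (2,0)
Step 3: ant0:(1,3)->N->(0,3) | ant1:(2,0)->N->(1,0)
  grid max=2 at (2,0)
Step 4: ant0:(0,3)->S->(1,3) | ant1:(1,0)->S->(2,0)
  grid max=3 at (2,0)
Step 5: ant0:(1,3)->N->(0,3) | ant1:(2,0)->N->(1,0)
  grid max=2 at (2,0)
Step 6: ant0:(0,3)->S->(1,3) | ant1:(1,0)->S->(2,0)
  grid max=3 at (2,0)

(1,3) (2,0)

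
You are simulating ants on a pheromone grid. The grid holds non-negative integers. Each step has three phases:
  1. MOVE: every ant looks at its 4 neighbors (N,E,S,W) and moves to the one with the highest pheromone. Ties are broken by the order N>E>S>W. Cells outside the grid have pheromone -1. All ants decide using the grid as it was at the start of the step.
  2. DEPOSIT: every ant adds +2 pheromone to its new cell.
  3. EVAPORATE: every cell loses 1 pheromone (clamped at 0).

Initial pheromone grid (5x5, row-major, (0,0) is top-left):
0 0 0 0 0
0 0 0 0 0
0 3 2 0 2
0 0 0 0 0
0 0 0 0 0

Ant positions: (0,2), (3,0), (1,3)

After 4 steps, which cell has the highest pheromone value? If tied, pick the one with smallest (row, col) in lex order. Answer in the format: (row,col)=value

Answer: (0,4)=5

Derivation:
Step 1: ant0:(0,2)->E->(0,3) | ant1:(3,0)->N->(2,0) | ant2:(1,3)->N->(0,3)
  grid max=3 at (0,3)
Step 2: ant0:(0,3)->E->(0,4) | ant1:(2,0)->E->(2,1) | ant2:(0,3)->E->(0,4)
  grid max=3 at (0,4)
Step 3: ant0:(0,4)->W->(0,3) | ant1:(2,1)->N->(1,1) | ant2:(0,4)->W->(0,3)
  grid max=5 at (0,3)
Step 4: ant0:(0,3)->E->(0,4) | ant1:(1,1)->S->(2,1) | ant2:(0,3)->E->(0,4)
  grid max=5 at (0,4)
Final grid:
  0 0 0 4 5
  0 0 0 0 0
  0 3 0 0 0
  0 0 0 0 0
  0 0 0 0 0
Max pheromone 5 at (0,4)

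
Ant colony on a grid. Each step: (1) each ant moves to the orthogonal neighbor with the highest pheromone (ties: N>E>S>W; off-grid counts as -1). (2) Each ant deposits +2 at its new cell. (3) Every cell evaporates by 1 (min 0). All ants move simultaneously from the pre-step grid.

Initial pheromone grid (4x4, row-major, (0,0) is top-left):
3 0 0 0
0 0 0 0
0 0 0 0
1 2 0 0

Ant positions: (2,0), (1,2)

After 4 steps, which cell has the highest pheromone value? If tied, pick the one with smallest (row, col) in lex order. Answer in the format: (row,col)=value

Step 1: ant0:(2,0)->S->(3,0) | ant1:(1,2)->N->(0,2)
  grid max=2 at (0,0)
Step 2: ant0:(3,0)->E->(3,1) | ant1:(0,2)->E->(0,3)
  grid max=2 at (3,1)
Step 3: ant0:(3,1)->W->(3,0) | ant1:(0,3)->S->(1,3)
  grid max=2 at (3,0)
Step 4: ant0:(3,0)->E->(3,1) | ant1:(1,3)->N->(0,3)
  grid max=2 at (3,1)
Final grid:
  0 0 0 1
  0 0 0 0
  0 0 0 0
  1 2 0 0
Max pheromone 2 at (3,1)

Answer: (3,1)=2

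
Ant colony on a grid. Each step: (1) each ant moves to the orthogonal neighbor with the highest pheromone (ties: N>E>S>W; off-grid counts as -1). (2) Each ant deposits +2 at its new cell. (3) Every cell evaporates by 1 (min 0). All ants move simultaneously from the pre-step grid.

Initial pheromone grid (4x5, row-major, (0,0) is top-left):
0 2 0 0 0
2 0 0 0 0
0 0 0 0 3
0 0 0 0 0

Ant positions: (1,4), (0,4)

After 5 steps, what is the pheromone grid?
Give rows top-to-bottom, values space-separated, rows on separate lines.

After step 1: ants at (2,4),(1,4)
  0 1 0 0 0
  1 0 0 0 1
  0 0 0 0 4
  0 0 0 0 0
After step 2: ants at (1,4),(2,4)
  0 0 0 0 0
  0 0 0 0 2
  0 0 0 0 5
  0 0 0 0 0
After step 3: ants at (2,4),(1,4)
  0 0 0 0 0
  0 0 0 0 3
  0 0 0 0 6
  0 0 0 0 0
After step 4: ants at (1,4),(2,4)
  0 0 0 0 0
  0 0 0 0 4
  0 0 0 0 7
  0 0 0 0 0
After step 5: ants at (2,4),(1,4)
  0 0 0 0 0
  0 0 0 0 5
  0 0 0 0 8
  0 0 0 0 0

0 0 0 0 0
0 0 0 0 5
0 0 0 0 8
0 0 0 0 0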